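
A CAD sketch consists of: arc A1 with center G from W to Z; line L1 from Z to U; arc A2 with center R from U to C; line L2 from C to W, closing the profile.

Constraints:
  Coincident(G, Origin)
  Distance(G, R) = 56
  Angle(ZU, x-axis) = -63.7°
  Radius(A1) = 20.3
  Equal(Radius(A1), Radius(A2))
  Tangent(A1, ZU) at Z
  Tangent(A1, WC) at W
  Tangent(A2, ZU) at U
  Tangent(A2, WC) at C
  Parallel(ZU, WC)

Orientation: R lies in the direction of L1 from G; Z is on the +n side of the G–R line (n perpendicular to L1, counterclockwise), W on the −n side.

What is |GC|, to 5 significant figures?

59.566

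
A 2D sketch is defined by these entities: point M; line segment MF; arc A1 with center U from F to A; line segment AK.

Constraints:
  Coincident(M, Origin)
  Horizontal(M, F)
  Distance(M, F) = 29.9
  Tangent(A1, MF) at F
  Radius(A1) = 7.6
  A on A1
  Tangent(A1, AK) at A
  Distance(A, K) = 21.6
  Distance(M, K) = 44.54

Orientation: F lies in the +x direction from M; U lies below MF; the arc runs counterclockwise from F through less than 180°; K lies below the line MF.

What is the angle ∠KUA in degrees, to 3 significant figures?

70.6°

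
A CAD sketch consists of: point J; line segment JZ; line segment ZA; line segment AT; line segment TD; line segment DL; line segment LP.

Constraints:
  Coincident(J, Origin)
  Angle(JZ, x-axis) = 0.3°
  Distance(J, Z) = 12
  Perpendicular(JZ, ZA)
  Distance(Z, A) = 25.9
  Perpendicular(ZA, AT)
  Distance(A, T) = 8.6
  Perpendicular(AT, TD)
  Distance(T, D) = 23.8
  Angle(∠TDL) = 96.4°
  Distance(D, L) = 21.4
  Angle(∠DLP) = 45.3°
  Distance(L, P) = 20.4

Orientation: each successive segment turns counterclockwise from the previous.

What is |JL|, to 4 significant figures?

24.67

J is at the origin; JZ runs at 0.3° with length 12.0, so Z = (12.00, 0.06283). JZ ⟂ ZA, so ZA runs at 90.30°; with |ZA| = 25.9, A = (11.86, 25.96). The perpendicularity gives AT at right angles to ZA, so AT runs at -179.7°; with |AT| = 8.6, T = (3.264, 25.92). AT ⟂ TD, so TD runs at -89.70°; with |TD| = 23.8, D = (3.389, 2.118). ∠TDL = 96.4° gives DL at -6.100° from the x-axis; with |DL| = 21.4, L = (24.67, -0.1563). Then |JL| = |L − J| = 24.67.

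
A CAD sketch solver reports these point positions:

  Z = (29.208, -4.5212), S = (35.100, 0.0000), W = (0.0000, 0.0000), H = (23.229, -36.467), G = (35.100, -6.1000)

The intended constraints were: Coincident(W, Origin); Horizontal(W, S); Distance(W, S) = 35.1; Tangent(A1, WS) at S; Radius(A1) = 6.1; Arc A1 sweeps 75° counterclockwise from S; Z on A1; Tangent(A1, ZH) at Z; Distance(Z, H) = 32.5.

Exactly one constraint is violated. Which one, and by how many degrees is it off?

Tangent(A1, ZH) at Z — off by 4.40°.

W = (0.00, 0.00) ✓; W.y = 0.00, S.y = 0.00 ✓; |WS| = 35.10 ✓; ∠(GS, SW) = 90.00° ✓; |GS| = 6.100 ✓; bearing(G→Z) − bearing(G→S) = 75.00° ✓; |GZ| = 6.100 ✓; ∠(GZ, ZH) = 85.60° ✗; |ZH| = 32.50 ✓.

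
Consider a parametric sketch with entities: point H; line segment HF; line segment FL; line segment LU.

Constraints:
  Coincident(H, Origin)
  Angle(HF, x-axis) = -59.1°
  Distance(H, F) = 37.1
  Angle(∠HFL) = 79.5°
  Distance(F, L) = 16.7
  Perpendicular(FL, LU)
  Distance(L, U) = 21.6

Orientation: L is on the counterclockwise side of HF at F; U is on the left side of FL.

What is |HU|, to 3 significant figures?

17.9

∠HFL = 79.5°, so FL runs at -59.1° + (180° − 79.5°) = 41.4° from the x-axis; with |FL| = 16.7, L = F + 16.7·(cos 41.4°, sin 41.4°) = (31.6, -20.8). FL is perpendicular to LU; with |LU| = 21.6 on the left of FL, U = L + 21.6·(-0.661, 0.750) = (17.3, -4.59). Then |HU| = |U − H| = 17.9.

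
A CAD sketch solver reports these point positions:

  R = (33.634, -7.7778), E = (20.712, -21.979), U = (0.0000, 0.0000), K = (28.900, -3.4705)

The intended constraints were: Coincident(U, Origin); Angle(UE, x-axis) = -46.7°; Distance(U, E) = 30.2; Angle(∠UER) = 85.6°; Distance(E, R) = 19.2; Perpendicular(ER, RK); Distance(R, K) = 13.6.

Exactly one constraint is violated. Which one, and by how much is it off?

Distance(R, K) = 13.6 — off by 7.20.

U = (0.00, 0.00) ✓; UE at -46.70° ✓; |UE| = 30.20 ✓; ∠UER = 85.60° ✓; |ER| = 19.20 ✓; ∠(ER, RK) = 90.00° ✓; |RK| = 6.400 ✗.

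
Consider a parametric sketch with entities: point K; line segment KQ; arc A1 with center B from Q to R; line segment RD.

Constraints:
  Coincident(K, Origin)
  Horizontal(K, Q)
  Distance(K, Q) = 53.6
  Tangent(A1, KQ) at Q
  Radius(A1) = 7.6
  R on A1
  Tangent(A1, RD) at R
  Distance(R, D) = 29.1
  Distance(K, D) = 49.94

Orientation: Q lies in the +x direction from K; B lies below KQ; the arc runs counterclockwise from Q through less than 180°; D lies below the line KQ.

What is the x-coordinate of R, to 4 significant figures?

46.36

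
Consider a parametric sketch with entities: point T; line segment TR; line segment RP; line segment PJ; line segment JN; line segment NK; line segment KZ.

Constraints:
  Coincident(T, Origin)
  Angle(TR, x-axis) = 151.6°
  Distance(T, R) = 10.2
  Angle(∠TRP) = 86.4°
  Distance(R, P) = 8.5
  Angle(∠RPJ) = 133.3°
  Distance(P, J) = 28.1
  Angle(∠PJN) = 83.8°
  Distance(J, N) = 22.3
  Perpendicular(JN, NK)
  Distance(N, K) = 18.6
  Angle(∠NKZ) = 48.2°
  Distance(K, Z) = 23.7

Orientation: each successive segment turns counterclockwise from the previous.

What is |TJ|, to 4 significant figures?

29.01

∠TRP = 86.4° gives RP at -114.8° from the x-axis; with |RP| = 8.5, P = (-12.54, -2.865). ∠RPJ = 133.3° gives PJ at -68.10° from the x-axis; with |PJ| = 28.1, J = (-2.057, -28.94). Then |TJ| = |J − T| = 29.01.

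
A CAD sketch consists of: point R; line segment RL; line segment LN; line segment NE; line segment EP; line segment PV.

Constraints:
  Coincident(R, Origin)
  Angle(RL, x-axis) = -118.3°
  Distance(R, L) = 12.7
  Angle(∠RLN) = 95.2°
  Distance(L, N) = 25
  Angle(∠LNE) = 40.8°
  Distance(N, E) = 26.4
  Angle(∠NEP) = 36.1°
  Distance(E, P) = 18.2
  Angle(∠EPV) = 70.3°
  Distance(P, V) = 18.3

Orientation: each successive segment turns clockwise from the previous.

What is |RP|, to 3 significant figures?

16.7

R is at the origin; RL runs at -118.3° with length 12.7, so L = (-6.02, -11.2). ∠RLN = 95.2° gives LN at 157° from the x-axis; with |LN| = 25.0, N = (-29.0, -1.37). ∠LNE = 40.8° gives NE at 17.7° from the x-axis; with |NE| = 26.4, E = (-3.87, 6.65). ∠NEP = 36.1° gives EP at -126° from the x-axis; with |EP| = 18.2, P = (-14.6, -8.03). Then |RP| = |P − R| = 16.7.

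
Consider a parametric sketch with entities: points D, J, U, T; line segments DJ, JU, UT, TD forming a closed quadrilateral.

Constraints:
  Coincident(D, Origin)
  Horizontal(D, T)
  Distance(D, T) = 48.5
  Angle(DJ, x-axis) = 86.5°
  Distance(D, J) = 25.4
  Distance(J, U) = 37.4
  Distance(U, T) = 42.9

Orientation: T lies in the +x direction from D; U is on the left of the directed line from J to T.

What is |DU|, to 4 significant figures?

54.20

Checks: |JU| = 37.40 ✓; |UT| = 42.90 ✓.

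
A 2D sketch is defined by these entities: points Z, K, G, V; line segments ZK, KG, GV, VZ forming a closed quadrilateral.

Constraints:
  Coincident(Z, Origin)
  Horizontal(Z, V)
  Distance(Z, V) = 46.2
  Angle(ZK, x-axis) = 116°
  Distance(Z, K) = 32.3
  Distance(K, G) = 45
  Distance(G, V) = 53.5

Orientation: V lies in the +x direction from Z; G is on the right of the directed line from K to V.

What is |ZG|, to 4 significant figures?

15.91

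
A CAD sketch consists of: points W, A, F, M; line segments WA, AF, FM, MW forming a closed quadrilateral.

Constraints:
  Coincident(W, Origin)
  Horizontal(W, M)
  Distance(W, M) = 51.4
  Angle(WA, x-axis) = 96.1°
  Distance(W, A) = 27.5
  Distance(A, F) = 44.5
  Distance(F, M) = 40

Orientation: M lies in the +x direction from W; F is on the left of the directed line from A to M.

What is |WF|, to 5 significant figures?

55.578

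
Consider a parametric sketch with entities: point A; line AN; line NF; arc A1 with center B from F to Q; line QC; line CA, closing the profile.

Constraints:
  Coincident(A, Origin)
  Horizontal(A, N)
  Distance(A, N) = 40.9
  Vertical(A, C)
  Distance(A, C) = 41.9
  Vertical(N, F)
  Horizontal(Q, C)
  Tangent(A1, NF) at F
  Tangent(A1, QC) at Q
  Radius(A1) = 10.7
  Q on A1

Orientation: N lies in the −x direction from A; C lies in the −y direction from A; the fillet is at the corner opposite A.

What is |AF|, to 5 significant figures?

51.442

The virtual corner opposite A is at (-40.900, -41.900). Since A1 is tangent to NF there, BF ⟂ NF and tangency of A1 to QC means the radius BQ is perpendicular to QC, with radius 10.7, so the center B sits 10.7 in from both sides at B = (-30.200, -31.200). That places the tangent points at F = (-40.900, -31.200) on NF and Q = (-30.200, -41.900) on QC. Then |AF| = |F − A| = 51.442.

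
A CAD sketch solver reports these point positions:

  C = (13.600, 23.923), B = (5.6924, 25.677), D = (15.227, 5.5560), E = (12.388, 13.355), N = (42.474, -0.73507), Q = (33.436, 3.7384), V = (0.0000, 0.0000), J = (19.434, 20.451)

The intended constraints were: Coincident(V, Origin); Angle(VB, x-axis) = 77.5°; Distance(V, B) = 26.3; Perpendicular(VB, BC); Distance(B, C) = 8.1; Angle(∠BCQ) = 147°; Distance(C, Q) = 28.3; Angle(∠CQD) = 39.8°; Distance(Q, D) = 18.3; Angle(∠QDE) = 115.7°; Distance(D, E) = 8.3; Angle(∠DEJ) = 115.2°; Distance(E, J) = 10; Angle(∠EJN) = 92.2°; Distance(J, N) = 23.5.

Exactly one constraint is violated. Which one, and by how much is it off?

Distance(J, N) = 23.5 — off by 7.80.

V = (0.00, 0.00) ✓; VB at 77.50° ✓; |VB| = 26.30 ✓; ∠(VB, BC) = 90.01° ✓; |BC| = 8.100 ✓; ∠BCQ = 147.0° ✓; |CQ| = 28.30 ✓; ∠CQD = 39.80° ✓; |QD| = 18.30 ✓; ∠QDE = 115.7° ✓; |DE| = 8.300 ✓; ∠DEJ = 115.2° ✓; |EJ| = 10.00 ✓; ∠EJN = 92.20° ✓; |JN| = 31.30 ✗.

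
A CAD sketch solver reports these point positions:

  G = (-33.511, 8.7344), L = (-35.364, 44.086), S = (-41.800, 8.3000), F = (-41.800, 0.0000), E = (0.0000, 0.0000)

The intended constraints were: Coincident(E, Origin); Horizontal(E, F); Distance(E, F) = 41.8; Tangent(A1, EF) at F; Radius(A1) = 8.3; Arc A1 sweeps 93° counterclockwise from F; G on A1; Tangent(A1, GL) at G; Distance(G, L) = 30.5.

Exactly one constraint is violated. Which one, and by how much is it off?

Distance(G, L) = 30.5 — off by 4.90.

E = (0.00, 0.00) ✓; E.y = 0.00, F.y = 0.00 ✓; |EF| = 41.80 ✓; ∠(SF, FE) = 90.00° ✓; |SF| = 8.300 ✓; bearing(S→G) − bearing(S→F) = 93.00° ✓; |SG| = 8.300 ✓; ∠(SG, GL) = 90.00° ✓; |GL| = 35.40 ✗.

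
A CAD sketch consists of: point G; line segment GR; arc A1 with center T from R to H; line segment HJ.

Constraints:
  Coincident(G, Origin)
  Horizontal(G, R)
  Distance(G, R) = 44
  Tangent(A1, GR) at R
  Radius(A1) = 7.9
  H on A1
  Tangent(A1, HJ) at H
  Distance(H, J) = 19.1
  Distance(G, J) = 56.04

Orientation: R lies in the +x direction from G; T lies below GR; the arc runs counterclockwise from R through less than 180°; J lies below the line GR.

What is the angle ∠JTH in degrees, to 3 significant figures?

67.5°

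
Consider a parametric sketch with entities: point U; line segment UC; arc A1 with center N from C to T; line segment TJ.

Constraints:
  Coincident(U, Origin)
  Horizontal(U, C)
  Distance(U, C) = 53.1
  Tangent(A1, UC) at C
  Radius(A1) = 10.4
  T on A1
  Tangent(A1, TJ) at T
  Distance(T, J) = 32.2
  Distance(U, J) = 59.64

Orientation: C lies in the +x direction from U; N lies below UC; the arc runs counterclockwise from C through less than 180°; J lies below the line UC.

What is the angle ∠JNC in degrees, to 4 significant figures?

160.8°

Checks: ∠(NC, CU) = 90.00° ✓; |NT| = 10.40 ✓; ∠(NT, TJ) = 90.00° ✓; |TJ| = 32.20 ✓; |UJ| = 59.64 ✓.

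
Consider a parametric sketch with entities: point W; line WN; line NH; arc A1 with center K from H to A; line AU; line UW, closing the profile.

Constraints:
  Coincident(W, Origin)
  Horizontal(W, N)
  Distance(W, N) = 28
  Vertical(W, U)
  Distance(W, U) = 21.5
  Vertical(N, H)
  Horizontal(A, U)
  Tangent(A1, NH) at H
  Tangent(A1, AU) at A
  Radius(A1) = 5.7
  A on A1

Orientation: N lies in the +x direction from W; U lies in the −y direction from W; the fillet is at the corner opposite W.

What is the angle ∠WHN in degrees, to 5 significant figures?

60.565°

The virtual corner opposite W is at (28.000, -21.500). Since A1 is tangent to NH there, KH ⟂ NH and tangency of A1 to AU means the radius KA is perpendicular to AU, with radius 5.7, so the center K sits 5.7 in from both sides at K = (22.300, -15.800). That places the tangent points at H = (28.000, -15.800) on NH and A = (22.300, -21.500) on AU. Then cos ∠WHN = HW·HN / (|HW||HN|), giving 60.565°.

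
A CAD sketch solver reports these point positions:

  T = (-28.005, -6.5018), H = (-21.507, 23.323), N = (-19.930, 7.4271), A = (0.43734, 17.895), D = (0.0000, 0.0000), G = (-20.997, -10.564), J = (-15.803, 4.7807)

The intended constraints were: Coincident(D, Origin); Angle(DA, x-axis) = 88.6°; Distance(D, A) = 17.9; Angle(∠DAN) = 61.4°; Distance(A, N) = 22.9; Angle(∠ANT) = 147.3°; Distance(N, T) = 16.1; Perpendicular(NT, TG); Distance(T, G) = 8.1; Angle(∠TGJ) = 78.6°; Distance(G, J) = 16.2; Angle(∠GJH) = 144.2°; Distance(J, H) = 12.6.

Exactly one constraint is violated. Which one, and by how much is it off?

Distance(J, H) = 12.6 — off by 6.80.

D = (0.00, 0.00) ✓; DA at 88.60° ✓; |DA| = 17.90 ✓; ∠DAN = 61.40° ✓; |AN| = 22.90 ✓; ∠ANT = 147.3° ✓; |NT| = 16.10 ✓; ∠(NT, TG) = 90.00° ✓; |TG| = 8.100 ✓; ∠TGJ = 78.60° ✓; |GJ| = 16.20 ✓; ∠GJH = 144.2° ✓; |JH| = 19.40 ✗.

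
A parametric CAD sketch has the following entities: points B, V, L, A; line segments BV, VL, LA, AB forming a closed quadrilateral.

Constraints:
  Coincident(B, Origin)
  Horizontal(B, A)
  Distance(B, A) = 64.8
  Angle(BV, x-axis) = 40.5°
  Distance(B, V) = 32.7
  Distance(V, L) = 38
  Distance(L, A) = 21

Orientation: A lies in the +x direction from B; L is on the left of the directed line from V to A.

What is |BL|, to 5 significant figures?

66.250

B is at the origin; B and A share the same y with |BA| = 64.8 and A in +x, so A = (64.8, 0). BV runs at 40.5° with |BV| = 32.7, so V = (24.865, 21.237). L is determined by |VL| = 38.0 and |LA| = 21.0 together: it lies at the intersection of circle(V, 38.0) and circle(A, 21.0). With |VA| = 45.230, the foot of the radical line on VA is 33.703 from V and the perpendicular offset is √(38.0² − 33.703²) = 17.553. Taking the left-of-VA solution: L = (62.864, 20.911).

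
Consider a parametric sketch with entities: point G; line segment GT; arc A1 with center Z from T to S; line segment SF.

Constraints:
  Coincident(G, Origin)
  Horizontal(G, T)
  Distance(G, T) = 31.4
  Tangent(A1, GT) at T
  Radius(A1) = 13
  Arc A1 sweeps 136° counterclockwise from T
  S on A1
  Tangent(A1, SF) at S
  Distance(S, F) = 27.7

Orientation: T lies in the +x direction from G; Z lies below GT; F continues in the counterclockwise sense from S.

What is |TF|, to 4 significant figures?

43.00

G is at the origin; GT is horizontal with |GT| = 31.4 and T on the +x side, so T = (31.40, 0.000). Since A1 is tangent to GT there, ZT ⟂ GT, so Z = T + (0, -13) = (31.40, -13.00). On A1, T sits at bearing 90° from Z; a 136° counterclockwise sweep puts S at bearing 226°, so S = Z + 13.0·(cos 226°, sin 226°) = (22.37, -22.35). Tangency of A1 to SF means the radius ZS is perpendicular to SF, so SF runs along (−sin 226°, cos 226°); with |SF| = 27.7, F = (42.30, -41.59). Then |TF| = |F − T| = 43.00.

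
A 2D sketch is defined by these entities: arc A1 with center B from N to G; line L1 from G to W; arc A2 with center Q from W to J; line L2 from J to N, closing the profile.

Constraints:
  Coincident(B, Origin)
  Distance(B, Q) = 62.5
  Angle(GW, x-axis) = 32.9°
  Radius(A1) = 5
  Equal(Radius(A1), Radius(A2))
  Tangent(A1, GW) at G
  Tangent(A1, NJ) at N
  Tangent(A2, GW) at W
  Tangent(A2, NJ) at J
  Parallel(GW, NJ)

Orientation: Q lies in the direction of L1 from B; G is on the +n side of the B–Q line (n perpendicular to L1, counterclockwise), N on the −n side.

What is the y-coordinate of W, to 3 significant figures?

38.1

The slot axis is L1's direction at 32.9°, so u = (cos 32.9°, sin 32.9°) = (0.840, 0.543) and n = (−sin 32.9°, cos 32.9°) = (-0.543, 0.840). B is at the origin and Q lies 62.5 along u from B, so Q = 62.5·u = (52.5, 33.9). Tangency of A1 to both parallel lines with radius 5.0 puts G and N at B ± 5.0·n: G = (-2.72, 4.20), N = (2.72, -4.20). Equal radii place W and J the same way about Q: W = Q + 5.0·n = (49.8, 38.1), J = Q − 5.0·n = (55.2, 29.8). So W.y = 38.1.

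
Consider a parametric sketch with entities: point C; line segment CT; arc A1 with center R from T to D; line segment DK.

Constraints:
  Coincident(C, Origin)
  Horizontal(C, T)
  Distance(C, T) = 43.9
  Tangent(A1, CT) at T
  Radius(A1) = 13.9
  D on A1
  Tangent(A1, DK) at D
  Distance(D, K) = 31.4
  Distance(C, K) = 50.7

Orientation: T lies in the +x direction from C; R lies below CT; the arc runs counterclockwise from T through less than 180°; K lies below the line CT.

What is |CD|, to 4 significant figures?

32.48

Checks: |CT| = 43.90 ✓; |RD| = 13.90 ✓; ∠(RD, DK) = 90.00° ✓; |DK| = 31.40 ✓; |CK| = 50.70 ✓.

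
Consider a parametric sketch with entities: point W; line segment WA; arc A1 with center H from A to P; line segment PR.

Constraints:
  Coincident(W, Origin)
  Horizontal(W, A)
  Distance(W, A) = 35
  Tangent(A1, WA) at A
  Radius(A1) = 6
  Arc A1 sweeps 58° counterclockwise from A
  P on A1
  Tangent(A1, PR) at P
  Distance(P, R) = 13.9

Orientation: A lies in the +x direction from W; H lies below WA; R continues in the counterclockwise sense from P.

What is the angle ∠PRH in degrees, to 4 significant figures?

23.35°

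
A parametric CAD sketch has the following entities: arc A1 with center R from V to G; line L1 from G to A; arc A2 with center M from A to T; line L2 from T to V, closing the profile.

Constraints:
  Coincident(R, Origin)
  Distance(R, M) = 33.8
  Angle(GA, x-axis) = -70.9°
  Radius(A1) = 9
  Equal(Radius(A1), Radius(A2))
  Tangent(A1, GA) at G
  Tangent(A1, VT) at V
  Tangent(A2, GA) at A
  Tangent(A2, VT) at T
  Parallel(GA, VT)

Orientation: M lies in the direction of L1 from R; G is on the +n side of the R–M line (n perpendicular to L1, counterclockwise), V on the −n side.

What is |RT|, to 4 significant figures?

34.98

The slot axis is L1's direction at -70.9°, so u = (cos -70.9°, sin -70.9°) = (0.3272, -0.9449) and n = (−sin -70.9°, cos -70.9°) = (0.9449, 0.3272). R is at the origin and M lies 33.8 along u from R, so M = 33.8·u = (11.06, -31.94). Tangency of A1 to both parallel lines with radius 9.0 puts G and V at R ± 9.0·n: G = (8.505, 2.945), V = (-8.505, -2.945). Equal radii place A and T the same way about M: A = M + 9.0·n = (19.56, -28.99), T = M − 9.0·n = (2.555, -34.88). Then |RT| = |T − R| = 34.98.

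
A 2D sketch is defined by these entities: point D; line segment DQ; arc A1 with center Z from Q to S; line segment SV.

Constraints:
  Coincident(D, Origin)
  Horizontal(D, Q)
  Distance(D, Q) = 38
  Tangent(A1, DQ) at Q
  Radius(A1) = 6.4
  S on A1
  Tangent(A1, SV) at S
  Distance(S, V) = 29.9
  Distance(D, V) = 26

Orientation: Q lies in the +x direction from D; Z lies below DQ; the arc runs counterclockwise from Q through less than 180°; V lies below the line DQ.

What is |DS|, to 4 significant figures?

33.54

Checks: |ZS| = 6.400 ✓; ∠(ZS, SV) = 90.00° ✓; |SV| = 29.90 ✓; |DV| = 26.00 ✓.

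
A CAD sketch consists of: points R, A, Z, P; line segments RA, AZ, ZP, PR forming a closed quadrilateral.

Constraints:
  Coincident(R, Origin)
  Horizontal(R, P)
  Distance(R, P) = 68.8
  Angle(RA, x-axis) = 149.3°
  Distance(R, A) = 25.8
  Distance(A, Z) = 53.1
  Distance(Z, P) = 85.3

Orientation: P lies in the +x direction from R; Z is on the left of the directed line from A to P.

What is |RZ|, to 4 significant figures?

58.35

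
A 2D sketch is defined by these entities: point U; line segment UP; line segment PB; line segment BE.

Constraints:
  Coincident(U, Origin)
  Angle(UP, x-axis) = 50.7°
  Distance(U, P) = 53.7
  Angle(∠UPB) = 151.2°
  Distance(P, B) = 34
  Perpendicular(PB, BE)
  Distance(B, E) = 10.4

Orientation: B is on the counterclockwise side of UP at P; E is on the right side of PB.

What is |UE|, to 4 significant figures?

88.80

U is at the origin; UP runs at 50.7° with length 53.7, so P = 53.7·(cos 50.7°, sin 50.7°) = (34.01, 41.56). ∠UPB = 151.2°, so PB runs at 50.7° + (180° − 151.2°) = 79.50° from the x-axis; with |PB| = 34.0, B = P + 34.0·(cos 79.50°, sin 79.50°) = (40.21, 74.99). PB ⟂ BE; with |BE| = 10.4 on the right of PB, E = B + 10.4·(0.9833, -0.1822) = (50.43, 73.09). Then |UE| = |E − U| = 88.80.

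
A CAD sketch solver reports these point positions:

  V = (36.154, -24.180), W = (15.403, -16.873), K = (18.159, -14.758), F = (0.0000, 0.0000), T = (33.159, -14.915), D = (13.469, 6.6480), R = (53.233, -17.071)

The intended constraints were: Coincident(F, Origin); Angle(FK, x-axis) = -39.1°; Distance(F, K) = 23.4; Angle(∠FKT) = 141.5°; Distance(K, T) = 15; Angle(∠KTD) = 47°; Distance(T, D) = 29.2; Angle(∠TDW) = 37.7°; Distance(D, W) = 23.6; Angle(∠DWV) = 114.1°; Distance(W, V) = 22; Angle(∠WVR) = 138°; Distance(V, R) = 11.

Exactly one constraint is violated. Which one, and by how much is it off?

Distance(V, R) = 11 — off by 7.50.

F = (0.00, 0.00) ✓; FK at -39.10° ✓; |FK| = 23.40 ✓; ∠FKT = 141.5° ✓; |KT| = 15.00 ✓; ∠KTD = 47.00° ✓; |TD| = 29.20 ✓; ∠TDW = 37.70° ✓; |DW| = 23.60 ✓; ∠DWV = 114.1° ✓; |WV| = 22.00 ✓; ∠WVR = 138.0° ✓; |VR| = 18.50 ✗.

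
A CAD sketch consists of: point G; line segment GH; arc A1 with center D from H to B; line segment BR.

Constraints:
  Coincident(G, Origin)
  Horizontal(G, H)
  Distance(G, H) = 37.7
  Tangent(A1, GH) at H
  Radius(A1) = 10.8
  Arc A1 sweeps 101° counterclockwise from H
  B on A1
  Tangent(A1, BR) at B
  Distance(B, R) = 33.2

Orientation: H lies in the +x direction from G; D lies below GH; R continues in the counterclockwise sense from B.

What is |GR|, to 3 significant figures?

56.4

G is at the origin; GH is horizontal with |GH| = 37.7 and H on the +x side, so H = (37.7, 0.00). Since A1 is tangent to GH there, DH ⟂ GH, so D = H + (0, -10.8) = (37.7, -10.8). On A1, H sits at bearing 90° from D; a 101° counterclockwise sweep puts B at bearing 191°, so B = D + 10.8·(cos 191°, sin 191°) = (27.1, -12.9). The tangent condition forces DB to be normal to BR, so BR runs along (−sin 191°, cos 191°); with |BR| = 33.2, R = (33.4, -45.5). Then |GR| = |R − G| = 56.4.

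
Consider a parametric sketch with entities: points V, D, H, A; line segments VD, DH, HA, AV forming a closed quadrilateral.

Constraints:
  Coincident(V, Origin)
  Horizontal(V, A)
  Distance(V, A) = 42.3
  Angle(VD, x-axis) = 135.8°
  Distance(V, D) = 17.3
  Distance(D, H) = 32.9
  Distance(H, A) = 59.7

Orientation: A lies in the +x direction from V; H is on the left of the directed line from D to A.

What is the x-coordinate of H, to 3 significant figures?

0.287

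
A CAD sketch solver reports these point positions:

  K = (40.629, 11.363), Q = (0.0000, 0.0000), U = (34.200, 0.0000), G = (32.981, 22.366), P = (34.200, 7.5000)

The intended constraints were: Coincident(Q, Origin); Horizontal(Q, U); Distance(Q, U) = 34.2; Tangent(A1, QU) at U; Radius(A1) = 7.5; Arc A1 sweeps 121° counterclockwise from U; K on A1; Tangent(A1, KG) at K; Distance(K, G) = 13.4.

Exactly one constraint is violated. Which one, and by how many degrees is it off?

Tangent(A1, KG) at K — off by 3.80°.

Q = (0.00, 0.00) ✓; Q.y = 0.00, U.y = 0.00 ✓; |QU| = 34.20 ✓; ∠(PU, UQ) = 90.00° ✓; |PU| = 7.500 ✓; bearing(P→K) − bearing(P→U) = 121.0° ✓; |PK| = 7.500 ✓; ∠(PK, KG) = 86.20° ✗; |KG| = 13.40 ✓.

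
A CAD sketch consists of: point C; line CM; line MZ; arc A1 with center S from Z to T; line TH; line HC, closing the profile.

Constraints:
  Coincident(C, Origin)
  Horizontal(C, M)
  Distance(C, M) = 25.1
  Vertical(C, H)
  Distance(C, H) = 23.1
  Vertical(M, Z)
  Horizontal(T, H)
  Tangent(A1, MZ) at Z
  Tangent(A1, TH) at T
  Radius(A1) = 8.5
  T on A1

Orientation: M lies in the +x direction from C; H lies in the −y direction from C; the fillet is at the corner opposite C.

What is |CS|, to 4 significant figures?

22.11

C is at the origin; CM is horizontal with |CM| = 25.1 and M on the +x side, so M = (25.10, 0.000). CH is vertical with |CH| = 23.1 and H on the −y side, so H = (0.000, -23.10). The virtual corner opposite C is at (25.10, -23.10). A1 meets MZ tangentially, so SZ is at right angles to MZ and A1 meets TH tangentially, so ST is at right angles to TH, with radius 8.5, so the center S sits 8.5 in from both sides at S = (16.60, -14.60). Then |CS| = |S − C| = 22.11.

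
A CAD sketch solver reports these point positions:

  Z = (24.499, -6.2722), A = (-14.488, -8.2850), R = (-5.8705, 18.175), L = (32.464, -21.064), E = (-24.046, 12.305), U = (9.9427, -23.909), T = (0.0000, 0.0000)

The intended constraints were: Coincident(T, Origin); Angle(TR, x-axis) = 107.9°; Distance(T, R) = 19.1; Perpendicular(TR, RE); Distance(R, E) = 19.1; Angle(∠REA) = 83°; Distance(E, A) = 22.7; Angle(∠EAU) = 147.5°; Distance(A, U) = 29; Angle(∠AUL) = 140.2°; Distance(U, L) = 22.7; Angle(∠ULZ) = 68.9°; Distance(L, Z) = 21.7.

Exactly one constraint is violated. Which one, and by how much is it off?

Distance(L, Z) = 21.7 — off by 4.90.

T = (0.00, 0.00) ✓; TR at 107.9° ✓; |TR| = 19.10 ✓; ∠(TR, RE) = 90.00° ✓; |RE| = 19.10 ✓; ∠REA = 83.00° ✓; |EA| = 22.70 ✓; ∠EAU = 147.5° ✓; |AU| = 29.00 ✓; ∠AUL = 140.2° ✓; |UL| = 22.70 ✓; ∠ULZ = 68.90° ✓; |LZ| = 16.80 ✗.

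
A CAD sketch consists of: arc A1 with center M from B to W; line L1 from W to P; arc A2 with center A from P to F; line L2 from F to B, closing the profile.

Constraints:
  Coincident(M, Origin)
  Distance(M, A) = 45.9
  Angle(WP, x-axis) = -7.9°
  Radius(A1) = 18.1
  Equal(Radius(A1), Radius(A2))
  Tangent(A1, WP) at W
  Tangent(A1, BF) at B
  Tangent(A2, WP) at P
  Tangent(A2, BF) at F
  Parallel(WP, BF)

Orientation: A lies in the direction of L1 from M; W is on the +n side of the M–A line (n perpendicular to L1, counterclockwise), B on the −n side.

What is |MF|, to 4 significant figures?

49.34

The slot axis is L1's direction at -7.9°, so u = (cos -7.9°, sin -7.9°) = (0.9905, -0.1374) and n = (−sin -7.9°, cos -7.9°) = (0.1374, 0.9905). M is at the origin and A lies 45.9 along u from M, so A = 45.9·u = (45.46, -6.309). Tangency of A1 to both parallel lines with radius 18.1 puts W and B at M ± 18.1·n: W = (2.488, 17.93), B = (-2.488, -17.93). Equal radii place P and F the same way about A: P = A + 18.1·n = (47.95, 11.62), F = A − 18.1·n = (42.98, -24.24). Then |MF| = |F − M| = 49.34.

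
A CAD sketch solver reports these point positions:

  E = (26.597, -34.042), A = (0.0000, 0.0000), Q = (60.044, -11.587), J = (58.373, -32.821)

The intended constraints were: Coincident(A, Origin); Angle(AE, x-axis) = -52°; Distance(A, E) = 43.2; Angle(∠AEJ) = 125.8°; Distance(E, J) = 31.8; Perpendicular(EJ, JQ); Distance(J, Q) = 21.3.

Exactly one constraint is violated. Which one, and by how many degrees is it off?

Perpendicular(EJ, JQ) — off by 6.70°.

A = (0.00, 0.00) ✓; AE at -52.00° ✓; |AE| = 43.20 ✓; ∠AEJ = 125.8° ✓; |EJ| = 31.80 ✓; ∠(EJ, JQ) = 83.30° ✗; |JQ| = 21.30 ✓.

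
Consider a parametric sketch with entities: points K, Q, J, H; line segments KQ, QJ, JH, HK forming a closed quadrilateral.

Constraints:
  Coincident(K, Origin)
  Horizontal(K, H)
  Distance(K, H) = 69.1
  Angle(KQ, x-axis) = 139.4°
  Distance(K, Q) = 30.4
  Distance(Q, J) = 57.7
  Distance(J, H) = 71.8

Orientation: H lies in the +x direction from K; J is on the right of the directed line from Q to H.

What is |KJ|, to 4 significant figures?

31.29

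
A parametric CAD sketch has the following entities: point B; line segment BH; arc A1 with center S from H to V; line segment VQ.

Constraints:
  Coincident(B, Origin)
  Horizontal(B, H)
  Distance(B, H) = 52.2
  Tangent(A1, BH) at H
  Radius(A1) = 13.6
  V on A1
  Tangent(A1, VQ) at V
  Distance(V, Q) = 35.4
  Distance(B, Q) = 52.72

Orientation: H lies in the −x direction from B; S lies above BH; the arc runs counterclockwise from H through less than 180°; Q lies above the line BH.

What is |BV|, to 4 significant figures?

40.35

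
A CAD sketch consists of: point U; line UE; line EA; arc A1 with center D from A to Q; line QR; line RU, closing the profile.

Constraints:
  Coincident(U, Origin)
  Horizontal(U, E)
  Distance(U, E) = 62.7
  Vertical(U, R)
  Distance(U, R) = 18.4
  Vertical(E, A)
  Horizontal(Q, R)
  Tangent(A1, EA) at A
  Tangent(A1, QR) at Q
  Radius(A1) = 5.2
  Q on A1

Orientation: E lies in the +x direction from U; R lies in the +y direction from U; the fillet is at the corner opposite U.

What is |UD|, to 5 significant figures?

58.996

UR is vertical with |UR| = 18.4 and R on the +y side, so R = (0.0000, 18.400). The virtual corner opposite U is at (62.700, 18.400). The tangent condition forces DA to be normal to EA and tangency of A1 to QR means the radius DQ is perpendicular to QR, with radius 5.2, so the center D sits 5.2 in from both sides at D = (57.500, 13.200). Then |UD| = |D − U| = 58.996.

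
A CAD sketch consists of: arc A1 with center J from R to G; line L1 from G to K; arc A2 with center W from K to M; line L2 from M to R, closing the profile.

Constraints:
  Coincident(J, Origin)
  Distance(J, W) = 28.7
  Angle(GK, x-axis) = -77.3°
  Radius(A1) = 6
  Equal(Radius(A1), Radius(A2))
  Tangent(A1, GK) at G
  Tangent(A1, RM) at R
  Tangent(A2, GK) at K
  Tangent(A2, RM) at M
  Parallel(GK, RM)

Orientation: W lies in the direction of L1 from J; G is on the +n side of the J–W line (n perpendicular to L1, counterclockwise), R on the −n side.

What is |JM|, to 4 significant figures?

29.32

The slot axis is L1's direction at -77.3°, so u = (cos -77.3°, sin -77.3°) = (0.2198, -0.9755) and n = (−sin -77.3°, cos -77.3°) = (0.9755, 0.2198). J is at the origin and W lies 28.7 along u from J, so W = 28.7·u = (6.310, -28.00). Tangency of A1 to both parallel lines with radius 6.0 puts G and R at J ± 6.0·n: G = (5.853, 1.319), R = (-5.853, -1.319). Equal radii place K and M the same way about W: K = W + 6.0·n = (12.16, -26.68), M = W − 6.0·n = (0.4564, -29.32). Then |JM| = |M − J| = 29.32.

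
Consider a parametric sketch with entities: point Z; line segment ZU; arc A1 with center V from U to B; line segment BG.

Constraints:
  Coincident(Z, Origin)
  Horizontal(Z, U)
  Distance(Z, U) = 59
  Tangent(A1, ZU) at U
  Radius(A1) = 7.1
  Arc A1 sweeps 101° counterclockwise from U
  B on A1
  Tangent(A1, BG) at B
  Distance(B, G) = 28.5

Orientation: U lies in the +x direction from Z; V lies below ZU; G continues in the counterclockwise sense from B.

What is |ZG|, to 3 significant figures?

68.0

On A1, U sits at bearing 90° from V; a 101° counterclockwise sweep puts B at bearing 191°, so B = V + 7.1·(cos 191°, sin 191°) = (52.0, -8.45). The tangent condition forces VB to be normal to BG, so BG runs along (−sin 191°, cos 191°); with |BG| = 28.5, G = (57.5, -36.4). Then |ZG| = |G − Z| = 68.0.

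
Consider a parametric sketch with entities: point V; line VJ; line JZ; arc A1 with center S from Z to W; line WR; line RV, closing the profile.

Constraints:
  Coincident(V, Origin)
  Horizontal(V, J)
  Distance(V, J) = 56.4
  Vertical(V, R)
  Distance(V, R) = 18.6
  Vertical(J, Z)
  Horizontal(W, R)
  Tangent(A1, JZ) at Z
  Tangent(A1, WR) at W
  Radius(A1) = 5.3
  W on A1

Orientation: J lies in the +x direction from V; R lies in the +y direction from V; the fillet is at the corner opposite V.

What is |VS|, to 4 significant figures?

52.80

V is at the origin; V and J share the same y with |VJ| = 56.4 and J on the +x side, so J = (56.40, 0.000). V and R share the same x with |VR| = 18.6 and R on the +y side, so R = (0.000, 18.60). The virtual corner opposite V is at (56.40, 18.60). The tangent condition forces SZ to be normal to JZ and since A1 is tangent to WR there, SW ⟂ WR, with radius 5.3, so the center S sits 5.3 in from both sides at S = (51.10, 13.30). Then |VS| = |S − V| = 52.80.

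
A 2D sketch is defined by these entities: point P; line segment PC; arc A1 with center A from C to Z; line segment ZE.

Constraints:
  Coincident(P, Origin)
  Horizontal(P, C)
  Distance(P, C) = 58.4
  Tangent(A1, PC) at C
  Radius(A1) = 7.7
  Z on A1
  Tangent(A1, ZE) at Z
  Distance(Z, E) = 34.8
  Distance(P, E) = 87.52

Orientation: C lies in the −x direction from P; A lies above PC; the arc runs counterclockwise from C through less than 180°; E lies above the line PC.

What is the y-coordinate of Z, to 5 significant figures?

13.513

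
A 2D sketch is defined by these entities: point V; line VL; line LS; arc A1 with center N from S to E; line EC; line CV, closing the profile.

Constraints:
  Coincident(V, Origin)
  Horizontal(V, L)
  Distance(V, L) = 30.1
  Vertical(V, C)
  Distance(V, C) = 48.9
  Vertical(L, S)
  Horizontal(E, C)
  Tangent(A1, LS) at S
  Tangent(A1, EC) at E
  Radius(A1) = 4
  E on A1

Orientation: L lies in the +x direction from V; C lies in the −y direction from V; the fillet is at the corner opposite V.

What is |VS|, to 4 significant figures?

54.06

V is at the origin; V and L share the same y with |VL| = 30.1 and L on the +x side, so L = (30.10, 0.000). V and C share the same x with |VC| = 48.9 and C on the −y side, so C = (0.000, -48.90). The virtual corner opposite V is at (30.10, -48.90). A1 meets LS tangentially, so NS is at right angles to LS and tangency of A1 to EC means the radius NE is perpendicular to EC, with radius 4.0, so the center N sits 4.0 in from both sides at N = (26.10, -44.90). That places the tangent points at S = (30.10, -44.90) on LS and E = (26.10, -48.90) on EC. Then |VS| = |S − V| = 54.06.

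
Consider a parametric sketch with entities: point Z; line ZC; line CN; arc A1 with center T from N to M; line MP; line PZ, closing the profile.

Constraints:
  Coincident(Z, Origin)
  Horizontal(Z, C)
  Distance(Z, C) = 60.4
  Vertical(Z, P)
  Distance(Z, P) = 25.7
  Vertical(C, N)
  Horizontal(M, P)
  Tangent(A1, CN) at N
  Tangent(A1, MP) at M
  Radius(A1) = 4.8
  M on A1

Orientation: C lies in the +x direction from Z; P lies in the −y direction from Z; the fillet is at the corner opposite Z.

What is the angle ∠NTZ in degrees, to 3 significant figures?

159°

The virtual corner opposite Z is at (60.4, -25.7). The tangent condition forces TN to be normal to CN and A1 meets MP tangentially, so TM is at right angles to MP, with radius 4.8, so the center T sits 4.8 in from both sides at T = (55.6, -20.9). That places the tangent points at N = (60.4, -20.9) on CN and M = (55.6, -25.7) on MP. Then cos ∠NTZ = TN·TZ / (|TN||TZ|), giving 159°.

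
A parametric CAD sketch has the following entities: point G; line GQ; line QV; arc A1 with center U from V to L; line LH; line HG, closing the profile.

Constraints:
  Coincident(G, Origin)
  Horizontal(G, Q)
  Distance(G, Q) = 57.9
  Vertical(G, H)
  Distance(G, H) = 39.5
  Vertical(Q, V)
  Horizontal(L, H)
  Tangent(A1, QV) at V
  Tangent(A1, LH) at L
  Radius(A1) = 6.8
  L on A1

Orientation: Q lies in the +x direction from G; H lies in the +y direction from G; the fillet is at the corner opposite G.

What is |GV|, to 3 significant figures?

66.5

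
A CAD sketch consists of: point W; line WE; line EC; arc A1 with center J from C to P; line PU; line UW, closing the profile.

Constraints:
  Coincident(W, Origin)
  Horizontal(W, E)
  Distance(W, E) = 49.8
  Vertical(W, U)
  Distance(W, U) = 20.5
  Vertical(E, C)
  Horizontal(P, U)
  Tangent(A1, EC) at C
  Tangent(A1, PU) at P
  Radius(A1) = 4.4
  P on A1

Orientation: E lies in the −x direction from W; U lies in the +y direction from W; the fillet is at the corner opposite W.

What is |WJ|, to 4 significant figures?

48.17

W is at the origin; WE is horizontal with |WE| = 49.8 and E on the −x side, so E = (-49.80, 0.000). W and U share the same x with |WU| = 20.5 and U on the +y side, so U = (0.000, 20.50). The virtual corner opposite W is at (-49.80, 20.50). Since A1 is tangent to EC there, JC ⟂ EC and since A1 is tangent to PU there, JP ⟂ PU, with radius 4.4, so the center J sits 4.4 in from both sides at J = (-45.40, 16.10). Then |WJ| = |J − W| = 48.17.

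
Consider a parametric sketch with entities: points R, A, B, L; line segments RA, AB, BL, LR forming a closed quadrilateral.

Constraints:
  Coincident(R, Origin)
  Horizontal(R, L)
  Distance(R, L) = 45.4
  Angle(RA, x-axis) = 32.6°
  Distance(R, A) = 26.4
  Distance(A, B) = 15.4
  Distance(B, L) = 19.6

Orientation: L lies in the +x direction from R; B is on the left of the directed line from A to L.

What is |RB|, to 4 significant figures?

41.26

Checks: |AB| = 15.40 ✓; |BL| = 19.60 ✓.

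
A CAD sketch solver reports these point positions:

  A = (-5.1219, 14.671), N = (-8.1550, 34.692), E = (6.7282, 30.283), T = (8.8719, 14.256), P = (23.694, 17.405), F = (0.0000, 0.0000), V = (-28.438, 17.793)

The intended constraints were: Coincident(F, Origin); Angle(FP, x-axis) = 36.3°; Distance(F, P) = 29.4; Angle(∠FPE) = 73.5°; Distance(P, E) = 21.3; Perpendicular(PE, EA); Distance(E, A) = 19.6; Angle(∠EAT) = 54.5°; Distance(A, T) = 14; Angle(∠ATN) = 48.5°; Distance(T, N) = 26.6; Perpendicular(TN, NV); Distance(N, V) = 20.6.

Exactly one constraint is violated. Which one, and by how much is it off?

Distance(N, V) = 20.6 — off by 5.80.

F = (0.00, 0.00) ✓; FP at 36.30° ✓; |FP| = 29.40 ✓; ∠FPE = 73.50° ✓; |PE| = 21.30 ✓; ∠(PE, EA) = 90.00° ✓; |EA| = 19.60 ✓; ∠EAT = 54.50° ✓; |AT| = 14.00 ✓; ∠ATN = 48.50° ✓; |TN| = 26.60 ✓; ∠(TN, NV) = 90.00° ✓; |NV| = 26.40 ✗.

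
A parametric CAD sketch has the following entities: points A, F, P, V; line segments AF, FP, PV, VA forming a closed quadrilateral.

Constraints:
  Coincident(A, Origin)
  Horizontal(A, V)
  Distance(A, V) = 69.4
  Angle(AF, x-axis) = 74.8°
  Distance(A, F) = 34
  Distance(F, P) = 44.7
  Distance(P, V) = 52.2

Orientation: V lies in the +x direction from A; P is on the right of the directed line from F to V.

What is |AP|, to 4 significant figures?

21.33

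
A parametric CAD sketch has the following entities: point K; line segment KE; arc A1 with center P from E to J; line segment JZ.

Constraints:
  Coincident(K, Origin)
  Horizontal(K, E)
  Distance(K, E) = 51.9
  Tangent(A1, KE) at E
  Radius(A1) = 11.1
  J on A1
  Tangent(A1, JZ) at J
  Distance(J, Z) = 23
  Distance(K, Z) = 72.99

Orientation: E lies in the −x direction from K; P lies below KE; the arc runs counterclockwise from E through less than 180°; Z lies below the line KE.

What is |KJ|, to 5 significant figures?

63.746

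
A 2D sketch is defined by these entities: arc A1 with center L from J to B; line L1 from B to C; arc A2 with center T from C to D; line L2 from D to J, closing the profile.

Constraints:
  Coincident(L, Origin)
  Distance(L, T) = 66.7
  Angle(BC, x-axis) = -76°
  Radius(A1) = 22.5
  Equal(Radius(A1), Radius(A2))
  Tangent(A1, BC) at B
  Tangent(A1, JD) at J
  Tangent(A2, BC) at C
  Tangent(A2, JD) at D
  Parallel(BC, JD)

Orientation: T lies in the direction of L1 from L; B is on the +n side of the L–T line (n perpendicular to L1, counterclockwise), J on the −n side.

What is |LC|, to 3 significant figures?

70.4

The slot axis is L1's direction at -76.0°, so u = (cos -76.0°, sin -76.0°) = (0.242, -0.970) and n = (−sin -76.0°, cos -76.0°) = (0.970, 0.242). L is at the origin and T lies 66.7 along u from L, so T = 66.7·u = (16.1, -64.7). Tangency of A1 to both parallel lines with radius 22.5 puts B and J at L ± 22.5·n: B = (21.8, 5.44), J = (-21.8, -5.44). Equal radii place C and D the same way about T: C = T + 22.5·n = (38.0, -59.3), D = T − 22.5·n = (-5.70, -70.2). Then |LC| = |C − L| = 70.4.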